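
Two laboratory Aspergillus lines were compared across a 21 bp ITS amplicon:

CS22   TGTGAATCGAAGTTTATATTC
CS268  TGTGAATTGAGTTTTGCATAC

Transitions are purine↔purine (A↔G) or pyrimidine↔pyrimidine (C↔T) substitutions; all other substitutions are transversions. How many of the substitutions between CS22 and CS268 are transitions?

4

Mismatches occur at site 8 (C↔T, transition), site 11 (A↔G, transition), site 12 (G↔T, transversion), site 16 (A↔G, transition), site 17 (T↔C, transition), site 20 (T↔A, transversion).
Of the 6 differences, 4 transitions and 2 transversions, so the answer is 4.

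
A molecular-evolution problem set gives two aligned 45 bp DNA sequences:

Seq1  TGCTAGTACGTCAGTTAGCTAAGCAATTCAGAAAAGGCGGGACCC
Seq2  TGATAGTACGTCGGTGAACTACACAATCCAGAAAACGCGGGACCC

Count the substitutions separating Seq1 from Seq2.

8

Mismatches occur at site 3 (C↔A), site 13 (A↔G), site 16 (T↔G), site 18 (G↔A), site 22 (A↔C), site 23 (G↔A), site 28 (T↔C), site 36 (G↔C).
That gives 8 mismatches out of 45 aligned sites, so the Hamming distance is 8.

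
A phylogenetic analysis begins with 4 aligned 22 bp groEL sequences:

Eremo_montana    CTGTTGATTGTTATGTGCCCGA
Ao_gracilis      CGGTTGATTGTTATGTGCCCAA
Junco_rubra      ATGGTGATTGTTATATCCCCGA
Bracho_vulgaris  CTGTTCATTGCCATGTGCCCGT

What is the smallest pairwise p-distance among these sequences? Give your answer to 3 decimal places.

Pairwise Hamming distances:
  Eremo_montana vs Ao_gracilis: 2
  Eremo_montana vs Junco_rubra: 4
  Eremo_montana vs Bracho_vulgaris: 4
  Ao_gracilis vs Junco_rubra: 6
  Ao_gracilis vs Bracho_vulgaris: 6
  Junco_rubra vs Bracho_vulgaris: 8
The smallest is 2 mismatches, between Eremo_montana and Ao_gracilis; p = 2/22 = 0.091.

0.091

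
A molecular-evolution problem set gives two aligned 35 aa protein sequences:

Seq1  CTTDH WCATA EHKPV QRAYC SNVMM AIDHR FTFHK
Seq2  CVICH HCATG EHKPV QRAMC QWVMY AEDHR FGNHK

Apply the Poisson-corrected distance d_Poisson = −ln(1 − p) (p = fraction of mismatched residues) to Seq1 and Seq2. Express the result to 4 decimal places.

0.4199

Differing sites — 2:T/V; 3:T/I; 4:D/C; 6:W/H; 10:A/G; 19:Y/M; 21:S/Q; 22:N/W; 25:M/Y; 27:I/E; 32:T/G; 33:F/N.
p = 12/35 = 0.342857.
d = −ln(1 − 0.342857) = −ln(0.657143) = 0.4199.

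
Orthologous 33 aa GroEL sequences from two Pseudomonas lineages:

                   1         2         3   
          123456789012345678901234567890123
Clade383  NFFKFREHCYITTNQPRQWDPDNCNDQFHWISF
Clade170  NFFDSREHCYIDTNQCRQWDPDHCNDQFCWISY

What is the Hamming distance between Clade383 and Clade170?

Differing sites — 4:K/D; 5:F/S; 12:T/D; 16:P/C; 23:N/H; 29:H/C; 33:F/Y.
That gives 7 mismatches out of 33 aligned sites, so the Hamming distance is 7.

7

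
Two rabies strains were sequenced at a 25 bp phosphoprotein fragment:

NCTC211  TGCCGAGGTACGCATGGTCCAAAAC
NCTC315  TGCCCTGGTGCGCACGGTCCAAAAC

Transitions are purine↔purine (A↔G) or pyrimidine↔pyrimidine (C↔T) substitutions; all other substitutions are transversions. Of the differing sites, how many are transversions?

2

Mismatches occur at site 5 (G↔C, transversion), site 6 (A↔T, transversion), site 10 (A↔G, transition), site 15 (T↔C, transition).
Of the 4 differences, 2 transitions and 2 transversions, so the answer is 2.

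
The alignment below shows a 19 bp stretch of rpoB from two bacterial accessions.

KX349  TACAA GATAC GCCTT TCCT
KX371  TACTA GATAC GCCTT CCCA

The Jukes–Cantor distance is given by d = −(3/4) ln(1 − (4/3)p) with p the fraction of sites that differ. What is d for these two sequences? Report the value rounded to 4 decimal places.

The sequences differ at positions 4 (A/T), 16 (T/C), 19 (T/A).
p = 3/19 = 0.157895.
d = −0.75 · ln(1 − (4/3)·0.157895) = −0.75 · ln(0.789473) = −0.75 · (-0.236390) = 0.1773.

0.1773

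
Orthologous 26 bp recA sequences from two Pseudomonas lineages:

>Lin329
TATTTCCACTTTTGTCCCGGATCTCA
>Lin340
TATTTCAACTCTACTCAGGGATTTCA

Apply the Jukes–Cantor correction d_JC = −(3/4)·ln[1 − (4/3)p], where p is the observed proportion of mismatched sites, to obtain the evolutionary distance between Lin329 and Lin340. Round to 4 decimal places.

Mismatches occur at site 7 (C→A), site 11 (T→C), site 13 (T→A), site 14 (G→C), site 17 (C→A), site 18 (C→G), site 23 (C→T).
p = 7/26 = 0.269231.
d = −0.75 · ln(1 − (4/3)·0.269231) = −0.75 · ln(0.641025) = −0.75 · (-0.444687) = 0.3335.

0.3335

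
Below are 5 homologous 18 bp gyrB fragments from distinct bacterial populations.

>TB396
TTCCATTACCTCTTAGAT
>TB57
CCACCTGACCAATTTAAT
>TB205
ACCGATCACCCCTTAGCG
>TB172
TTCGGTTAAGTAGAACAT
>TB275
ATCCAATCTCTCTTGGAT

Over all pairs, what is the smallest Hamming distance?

5

Pairwise Hamming distances:
  TB396 vs TB57: 9
  TB396 vs TB205: 7
  TB396 vs TB172: 8
  TB396 vs TB275: 5
  TB57 vs TB205: 11
  TB57 vs TB172: 13
  TB57 vs TB275: 12
  TB205 vs TB172: 13
  TB205 vs TB275: 10
  TB172 vs TB275: 12
The smallest is 5, between TB396 and TB275.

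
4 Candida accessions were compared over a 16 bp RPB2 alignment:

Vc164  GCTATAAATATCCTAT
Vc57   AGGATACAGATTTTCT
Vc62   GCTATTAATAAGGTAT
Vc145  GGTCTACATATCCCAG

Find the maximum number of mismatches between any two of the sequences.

Pairwise Hamming distances:
  Vc164 vs Vc57: 8
  Vc164 vs Vc62: 4
  Vc164 vs Vc145: 5
  Vc57 vs Vc62: 10
  Vc57 vs Vc145: 9
  Vc62 vs Vc145: 9
The largest is 10, between Vc57 and Vc62.

10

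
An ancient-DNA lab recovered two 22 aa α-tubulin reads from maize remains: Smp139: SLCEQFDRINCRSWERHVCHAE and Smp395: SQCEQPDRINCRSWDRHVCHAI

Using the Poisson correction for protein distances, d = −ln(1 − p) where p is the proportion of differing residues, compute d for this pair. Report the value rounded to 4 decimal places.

0.2007

Mismatches occur at site 2 (L/Q), site 6 (F/P), site 15 (E/D), site 22 (E/I).
p = 4/22 = 0.181818.
d = −ln(1 − 0.181818) = −ln(0.818182) = 0.2007.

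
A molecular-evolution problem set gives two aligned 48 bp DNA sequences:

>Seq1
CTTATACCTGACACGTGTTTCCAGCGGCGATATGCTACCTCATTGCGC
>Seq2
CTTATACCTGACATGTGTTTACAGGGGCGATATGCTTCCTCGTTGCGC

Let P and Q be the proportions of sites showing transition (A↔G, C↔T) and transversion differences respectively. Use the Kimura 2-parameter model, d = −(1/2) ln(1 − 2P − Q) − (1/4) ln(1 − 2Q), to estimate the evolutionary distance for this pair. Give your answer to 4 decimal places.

Differing sites — 14:C/T (Ti); 21:C/A (Tv); 25:C/G (Tv); 37:A/T (Tv); 42:A/G (Ti).
Of the 5 differences, 2 transitions and 3 transversions over 48 sites: P = 2/48 = 0.041667, Q = 3/48 = 0.062500.
d = −0.5·ln(0.854166) − 0.25·ln(0.875000) = −0.5·(-0.157630) − 0.25·(-0.133531) = 0.1122.

0.1122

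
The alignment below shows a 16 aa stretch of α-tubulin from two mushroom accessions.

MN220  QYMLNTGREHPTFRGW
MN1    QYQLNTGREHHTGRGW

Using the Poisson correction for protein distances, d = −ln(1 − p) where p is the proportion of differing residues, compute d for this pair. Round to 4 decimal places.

0.2076

Mismatches occur at site 3 (M↔Q), site 11 (P↔H), site 13 (F↔G).
p = 3/16 = 0.187500.
d = −ln(1 − 0.187500) = −ln(0.812500) = 0.2076.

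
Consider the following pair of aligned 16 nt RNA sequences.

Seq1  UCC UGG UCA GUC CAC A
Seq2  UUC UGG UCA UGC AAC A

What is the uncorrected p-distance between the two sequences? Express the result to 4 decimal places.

Mismatches occur at site 2 (C↔U), site 10 (G↔U), site 11 (U↔G), site 13 (C↔A).
There are 4 differences over 16 sites, so p = 4/16 = 0.2500.

0.2500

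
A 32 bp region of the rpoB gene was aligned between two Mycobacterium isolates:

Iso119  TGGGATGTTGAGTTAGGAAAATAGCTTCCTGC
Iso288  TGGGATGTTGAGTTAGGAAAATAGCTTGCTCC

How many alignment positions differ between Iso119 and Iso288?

2

Differing sites — 28:C/G; 31:G/C.
That gives 2 mismatches out of 32 aligned sites, so the Hamming distance is 2.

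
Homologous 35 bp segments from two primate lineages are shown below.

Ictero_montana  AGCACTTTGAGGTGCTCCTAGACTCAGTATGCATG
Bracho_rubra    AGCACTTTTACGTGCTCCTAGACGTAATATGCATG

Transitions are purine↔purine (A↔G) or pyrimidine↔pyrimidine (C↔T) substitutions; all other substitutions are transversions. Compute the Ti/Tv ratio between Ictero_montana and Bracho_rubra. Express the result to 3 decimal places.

0.667

Mismatches occur at site 9 (G/T, transversion), site 11 (G/C, transversion), site 24 (T/G, transversion), site 25 (C/T, transition), site 27 (G/A, transition).
Of the 5 differences, 2 transitions and 3 transversions, so Ti/Tv = 2/3 = 0.667.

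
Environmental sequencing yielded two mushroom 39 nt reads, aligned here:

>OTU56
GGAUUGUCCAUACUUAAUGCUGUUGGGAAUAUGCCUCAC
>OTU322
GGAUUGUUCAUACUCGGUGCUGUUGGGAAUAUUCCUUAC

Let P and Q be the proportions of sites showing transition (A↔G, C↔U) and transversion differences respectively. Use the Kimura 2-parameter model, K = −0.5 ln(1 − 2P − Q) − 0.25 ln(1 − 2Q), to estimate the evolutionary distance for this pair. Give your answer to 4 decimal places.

0.1788

The sequences differ at positions 8 (C/U, transition), 15 (U/C, transition), 16 (A/G, transition), 17 (A/G, transition), 33 (G/U, transversion), 37 (C/U, transition).
Of the 6 differences, 5 transitions and 1 transversion over 39 sites: P = 5/39 = 0.128205, Q = 1/39 = 0.025641.
d = −0.5·ln(0.717949) − 0.25·ln(0.948718) = −0.5·(-0.331357) − 0.25·(-0.052644) = 0.1788.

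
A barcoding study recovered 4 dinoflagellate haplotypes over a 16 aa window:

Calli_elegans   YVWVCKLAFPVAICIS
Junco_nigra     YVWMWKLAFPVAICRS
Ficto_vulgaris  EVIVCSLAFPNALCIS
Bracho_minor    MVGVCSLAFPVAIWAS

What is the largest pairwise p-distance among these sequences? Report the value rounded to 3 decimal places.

0.500

Pairwise Hamming distances:
  Calli_elegans vs Junco_nigra: 3
  Calli_elegans vs Ficto_vulgaris: 5
  Calli_elegans vs Bracho_minor: 5
  Junco_nigra vs Ficto_vulgaris: 8
  Junco_nigra vs Bracho_minor: 7
  Ficto_vulgaris vs Bracho_minor: 6
The largest is 8 mismatches, between Junco_nigra and Ficto_vulgaris; p = 8/16 = 0.500.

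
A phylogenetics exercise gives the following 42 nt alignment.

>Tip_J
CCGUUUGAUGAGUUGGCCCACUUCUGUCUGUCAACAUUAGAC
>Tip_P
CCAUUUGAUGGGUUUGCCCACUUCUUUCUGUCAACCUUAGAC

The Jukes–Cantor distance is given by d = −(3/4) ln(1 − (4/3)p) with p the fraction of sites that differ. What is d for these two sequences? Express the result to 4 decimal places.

0.1296

Differing sites — 3:G/A; 11:A/G; 15:G/U; 26:G/U; 36:A/C.
p = 5/42 = 0.119048.
d = −0.75 · ln(1 − (4/3)·0.119048) = −0.75 · ln(0.841269) = −0.75 · (-0.172844) = 0.1296.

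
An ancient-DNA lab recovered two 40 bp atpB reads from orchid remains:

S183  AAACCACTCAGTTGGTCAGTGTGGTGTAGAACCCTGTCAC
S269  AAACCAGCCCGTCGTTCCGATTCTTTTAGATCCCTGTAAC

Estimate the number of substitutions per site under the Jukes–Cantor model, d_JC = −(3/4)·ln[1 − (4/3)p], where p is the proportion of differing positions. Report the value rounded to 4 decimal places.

Differing sites — 7:C/G; 8:T/C; 10:A/C; 13:T/C; 15:G/T; 18:A/C; 20:T/A; 21:G/T; 23:G/C; 24:G/T; 26:G/T; 31:A/T; 38:C/A.
p = 13/40 = 0.325000.
d = −0.75 · ln(1 − (4/3)·0.325000) = −0.75 · ln(0.566667) = −0.75 · (-0.567983) = 0.4260.

0.4260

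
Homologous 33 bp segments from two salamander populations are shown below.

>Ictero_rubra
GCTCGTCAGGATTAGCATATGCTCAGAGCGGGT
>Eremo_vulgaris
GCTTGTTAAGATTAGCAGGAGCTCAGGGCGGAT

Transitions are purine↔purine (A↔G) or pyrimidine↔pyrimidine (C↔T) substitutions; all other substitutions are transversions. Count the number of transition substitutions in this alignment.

Mismatches occur at site 4 (C/T, transition), site 7 (C/T, transition), site 9 (G/A, transition), site 18 (T/G, transversion), site 19 (A/G, transition), site 20 (T/A, transversion), site 27 (A/G, transition), site 32 (G/A, transition).
Of the 8 differences, 6 transitions and 2 transversions, so the answer is 6.

6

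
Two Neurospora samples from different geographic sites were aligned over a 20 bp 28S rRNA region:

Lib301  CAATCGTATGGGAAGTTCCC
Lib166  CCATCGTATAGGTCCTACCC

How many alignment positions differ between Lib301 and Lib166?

Mismatches occur at site 2 (A/C), site 10 (G/A), site 13 (A/T), site 14 (A/C), site 15 (G/C), site 17 (T/A).
That gives 6 mismatches out of 20 aligned sites, so the Hamming distance is 6.

6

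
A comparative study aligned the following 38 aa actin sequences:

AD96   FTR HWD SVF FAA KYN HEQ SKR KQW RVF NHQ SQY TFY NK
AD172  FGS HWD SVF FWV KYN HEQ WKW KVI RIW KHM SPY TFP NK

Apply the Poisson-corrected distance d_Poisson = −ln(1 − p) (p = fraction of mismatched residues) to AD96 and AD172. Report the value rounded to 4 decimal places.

Mismatches occur at site 2 (T↔G), site 3 (R↔S), site 11 (A↔W), site 12 (A↔V), site 19 (S↔W), site 21 (R↔W), site 23 (Q↔V), site 24 (W↔I), site 26 (V↔I), site 27 (F↔W), site 28 (N↔K), site 30 (Q↔M), site 32 (Q↔P), site 36 (Y↔P).
p = 14/38 = 0.368421.
d = −ln(1 − 0.368421) = −ln(0.631579) = 0.4595.

0.4595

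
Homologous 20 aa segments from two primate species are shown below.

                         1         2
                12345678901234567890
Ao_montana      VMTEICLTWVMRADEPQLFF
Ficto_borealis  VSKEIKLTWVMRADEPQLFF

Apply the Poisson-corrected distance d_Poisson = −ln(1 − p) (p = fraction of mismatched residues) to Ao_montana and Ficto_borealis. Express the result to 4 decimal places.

0.1625

The sequences differ at positions 2 (M/S), 3 (T/K), 6 (C/K).
p = 3/20 = 0.150000.
d = −ln(1 − 0.150000) = −ln(0.850000) = 0.1625.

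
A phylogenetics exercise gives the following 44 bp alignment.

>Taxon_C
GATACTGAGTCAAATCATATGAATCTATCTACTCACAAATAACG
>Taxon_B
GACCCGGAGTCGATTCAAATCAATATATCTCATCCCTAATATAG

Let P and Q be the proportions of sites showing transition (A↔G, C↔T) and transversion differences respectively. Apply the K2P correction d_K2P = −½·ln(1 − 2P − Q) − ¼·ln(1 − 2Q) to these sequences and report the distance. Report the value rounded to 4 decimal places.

Mismatches occur at site 3 (T→C, transition), site 4 (A→C, transversion), site 6 (T→G, transversion), site 12 (A→G, transition), site 14 (A→T, transversion), site 18 (T→A, transversion), site 21 (G→C, transversion), site 25 (C→A, transversion), site 31 (A→C, transversion), site 32 (C→A, transversion), site 35 (A→C, transversion), site 37 (A→T, transversion), site 42 (A→T, transversion), site 43 (C→A, transversion).
Of the 14 differences, 2 transitions and 12 transversions over 44 sites: P = 2/44 = 0.045455, Q = 12/44 = 0.272727.
d = −0.5·ln(0.636363) − 0.25·ln(0.454546) = −0.5·(-0.451986) − 0.25·(-0.788456) = 0.4231.

0.4231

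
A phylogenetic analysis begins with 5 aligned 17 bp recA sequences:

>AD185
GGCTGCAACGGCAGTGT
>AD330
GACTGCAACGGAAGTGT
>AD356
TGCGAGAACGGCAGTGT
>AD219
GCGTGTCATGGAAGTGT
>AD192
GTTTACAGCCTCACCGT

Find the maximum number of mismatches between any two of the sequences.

12

Pairwise Hamming distances:
  AD185 vs AD330: 2
  AD185 vs AD356: 4
  AD185 vs AD219: 6
  AD185 vs AD192: 8
  AD330 vs AD356: 6
  AD330 vs AD219: 5
  AD330 vs AD192: 9
  AD356 vs AD219: 9
  AD356 vs AD192: 10
  AD219 vs AD192: 12
The largest is 12, between AD219 and AD192.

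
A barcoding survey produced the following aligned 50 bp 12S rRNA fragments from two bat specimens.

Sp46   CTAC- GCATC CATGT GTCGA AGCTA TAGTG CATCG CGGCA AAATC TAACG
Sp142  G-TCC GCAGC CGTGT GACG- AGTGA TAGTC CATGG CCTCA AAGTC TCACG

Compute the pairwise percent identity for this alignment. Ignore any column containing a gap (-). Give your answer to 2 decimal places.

Excluding the 3 gap columns leaves 47 comparable sites.
Mismatches occur at site 1 (C/G), site 3 (A/T), site 9 (T/G), site 12 (A/G), site 17 (T/A), site 23 (C/T), site 24 (T/G), site 30 (G/C), site 34 (C/G), site 37 (G/C), site 38 (G/T), site 43 (A/G), site 47 (A/C).
34 of the 47 comparable sites match, so the percent identity is 34/47 × 100 = 72.34%.

72.34%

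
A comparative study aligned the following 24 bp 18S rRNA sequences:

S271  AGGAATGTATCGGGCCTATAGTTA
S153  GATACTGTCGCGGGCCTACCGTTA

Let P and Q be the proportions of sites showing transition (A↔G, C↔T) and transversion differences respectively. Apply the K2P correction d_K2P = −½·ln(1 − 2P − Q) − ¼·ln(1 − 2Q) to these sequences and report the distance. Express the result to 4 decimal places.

The sequences differ at positions 1 (A/G, transition), 2 (G/A, transition), 3 (G/T, transversion), 5 (A/C, transversion), 9 (A/C, transversion), 10 (T/G, transversion), 19 (T/C, transition), 20 (A/C, transversion).
Of the 8 differences, 3 transitions and 5 transversions over 24 sites: P = 3/24 = 0.125000, Q = 5/24 = 0.208333.
d = −0.5·ln(0.541667) − 0.25·ln(0.583334) = −0.5·(-0.613104) − 0.25·(-0.538995) = 0.4413.

0.4413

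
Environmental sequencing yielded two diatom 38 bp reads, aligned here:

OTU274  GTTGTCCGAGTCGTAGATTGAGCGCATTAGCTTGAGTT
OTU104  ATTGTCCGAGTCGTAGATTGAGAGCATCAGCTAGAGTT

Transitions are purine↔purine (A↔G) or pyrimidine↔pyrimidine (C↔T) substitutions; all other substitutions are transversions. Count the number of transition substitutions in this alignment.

2

The sequences differ at positions 1 (G/A, transition), 23 (C/A, transversion), 28 (T/C, transition), 33 (T/A, transversion).
Of the 4 differences, 2 transitions and 2 transversions, so the answer is 2.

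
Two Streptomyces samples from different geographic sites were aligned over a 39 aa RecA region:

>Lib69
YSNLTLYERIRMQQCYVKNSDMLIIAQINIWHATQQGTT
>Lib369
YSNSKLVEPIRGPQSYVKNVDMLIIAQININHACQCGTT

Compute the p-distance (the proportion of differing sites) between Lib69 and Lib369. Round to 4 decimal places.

The sequences differ at positions 4 (L/S), 5 (T/K), 7 (Y/V), 9 (R/P), 12 (M/G), 13 (Q/P), 15 (C/S), 20 (S/V), 31 (W/N), 34 (T/C), 36 (Q/C).
There are 11 differences over 39 sites, so p = 11/39 = 0.2821.

0.2821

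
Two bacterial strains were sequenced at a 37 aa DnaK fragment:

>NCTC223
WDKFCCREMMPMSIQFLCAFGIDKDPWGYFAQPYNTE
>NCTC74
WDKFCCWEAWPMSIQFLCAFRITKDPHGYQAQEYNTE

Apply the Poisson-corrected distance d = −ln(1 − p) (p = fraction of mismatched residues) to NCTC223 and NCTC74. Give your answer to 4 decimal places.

0.2436

Mismatches occur at site 7 (R/W), site 9 (M/A), site 10 (M/W), site 21 (G/R), site 23 (D/T), site 27 (W/H), site 30 (F/Q), site 33 (P/E).
p = 8/37 = 0.216216.
d = −ln(1 − 0.216216) = −ln(0.783784) = 0.2436.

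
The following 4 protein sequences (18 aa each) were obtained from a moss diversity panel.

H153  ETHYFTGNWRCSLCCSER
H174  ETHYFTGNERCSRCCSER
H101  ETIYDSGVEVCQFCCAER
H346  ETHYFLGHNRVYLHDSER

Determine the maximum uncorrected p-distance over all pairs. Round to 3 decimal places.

Pairwise Hamming distances:
  H153 vs H174: 2
  H153 vs H101: 9
  H153 vs H346: 7
  H174 vs H101: 8
  H174 vs H346: 8
  H101 vs H346: 12
The largest is 12 mismatches, between H101 and H346; p = 12/18 = 0.667.

0.667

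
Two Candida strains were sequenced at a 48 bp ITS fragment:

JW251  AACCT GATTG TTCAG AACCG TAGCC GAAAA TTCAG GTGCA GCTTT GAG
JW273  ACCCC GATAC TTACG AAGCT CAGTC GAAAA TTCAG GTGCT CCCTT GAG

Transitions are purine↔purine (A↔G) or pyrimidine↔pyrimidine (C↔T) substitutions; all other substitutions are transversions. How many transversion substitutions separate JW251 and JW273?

9

Mismatches occur at site 2 (A/C, transversion), site 5 (T/C, transition), site 9 (T/A, transversion), site 10 (G/C, transversion), site 13 (C/A, transversion), site 14 (A/C, transversion), site 18 (C/G, transversion), site 20 (G/T, transversion), site 21 (T/C, transition), site 24 (C/T, transition), site 40 (A/T, transversion), site 41 (G/C, transversion), site 43 (T/C, transition).
Of the 13 differences, 4 transitions and 9 transversions, so the answer is 9.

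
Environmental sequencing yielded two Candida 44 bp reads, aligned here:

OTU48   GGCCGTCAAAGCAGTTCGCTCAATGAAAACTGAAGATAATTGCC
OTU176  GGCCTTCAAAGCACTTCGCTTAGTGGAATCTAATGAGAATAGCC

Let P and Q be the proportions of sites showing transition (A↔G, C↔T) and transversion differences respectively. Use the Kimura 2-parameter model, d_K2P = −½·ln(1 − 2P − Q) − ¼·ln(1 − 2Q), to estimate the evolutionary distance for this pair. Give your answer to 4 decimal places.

The sequences differ at positions 5 (G/T, transversion), 14 (G/C, transversion), 21 (C/T, transition), 23 (A/G, transition), 26 (A/G, transition), 29 (A/T, transversion), 32 (G/A, transition), 34 (A/T, transversion), 37 (T/G, transversion), 41 (T/A, transversion).
Of the 10 differences, 4 transitions and 6 transversions over 44 sites: P = 4/44 = 0.090909, Q = 6/44 = 0.136364.
d = −0.5·ln(0.681818) − 0.25·ln(0.727272) = −0.5·(-0.382993) − 0.25·(-0.318455) = 0.2711.

0.2711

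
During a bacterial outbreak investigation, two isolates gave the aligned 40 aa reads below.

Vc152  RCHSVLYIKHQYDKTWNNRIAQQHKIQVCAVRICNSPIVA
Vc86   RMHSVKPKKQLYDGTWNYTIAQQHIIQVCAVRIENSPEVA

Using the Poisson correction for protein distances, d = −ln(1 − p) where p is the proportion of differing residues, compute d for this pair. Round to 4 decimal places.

0.3567

The sequences differ at positions 2 (C/M), 6 (L/K), 7 (Y/P), 8 (I/K), 10 (H/Q), 11 (Q/L), 14 (K/G), 18 (N/Y), 19 (R/T), 25 (K/I), 34 (C/E), 38 (I/E).
p = 12/40 = 0.300000.
d = −ln(1 − 0.300000) = −ln(0.700000) = 0.3567.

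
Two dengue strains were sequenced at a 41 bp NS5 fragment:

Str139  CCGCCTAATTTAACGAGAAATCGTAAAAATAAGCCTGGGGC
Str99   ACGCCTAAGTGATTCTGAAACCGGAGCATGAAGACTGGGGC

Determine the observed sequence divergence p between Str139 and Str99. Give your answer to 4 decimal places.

The sequences differ at positions 1 (C/A), 9 (T/G), 11 (T/G), 13 (A/T), 14 (C/T), 15 (G/C), 16 (A/T), 21 (T/C), 24 (T/G), 26 (A/G), 27 (A/C), 29 (A/T), 30 (T/G), 34 (C/A).
There are 14 differences over 41 sites, so p = 14/41 = 0.3415.

0.3415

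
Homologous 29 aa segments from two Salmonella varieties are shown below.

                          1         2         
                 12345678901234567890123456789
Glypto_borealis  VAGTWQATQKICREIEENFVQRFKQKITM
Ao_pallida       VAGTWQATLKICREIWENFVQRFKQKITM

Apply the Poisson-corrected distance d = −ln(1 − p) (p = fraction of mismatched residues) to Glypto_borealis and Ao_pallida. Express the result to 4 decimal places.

0.0715

Differing sites — 9:Q/L; 16:E/W.
p = 2/29 = 0.068966.
d = −ln(1 − 0.068966) = −ln(0.931034) = 0.0715.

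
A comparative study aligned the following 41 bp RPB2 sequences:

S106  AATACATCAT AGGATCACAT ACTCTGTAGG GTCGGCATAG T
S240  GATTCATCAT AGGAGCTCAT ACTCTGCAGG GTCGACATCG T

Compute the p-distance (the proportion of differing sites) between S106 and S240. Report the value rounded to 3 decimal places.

0.171

Differing sites — 1:A/G; 4:A/T; 15:T/G; 17:A/T; 27:T/C; 35:G/A; 39:A/C.
There are 7 differences over 41 sites, so p = 7/41 = 0.171.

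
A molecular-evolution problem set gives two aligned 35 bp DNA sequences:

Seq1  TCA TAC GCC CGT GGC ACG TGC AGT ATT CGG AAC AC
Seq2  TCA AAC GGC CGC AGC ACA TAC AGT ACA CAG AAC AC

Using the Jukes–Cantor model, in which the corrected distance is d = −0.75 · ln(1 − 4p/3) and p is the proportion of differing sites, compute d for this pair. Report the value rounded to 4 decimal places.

The sequences differ at positions 4 (T/A), 8 (C/G), 12 (T/C), 13 (G/A), 18 (G/A), 20 (G/A), 26 (T/C), 27 (T/A), 29 (G/A).
p = 9/35 = 0.257143.
d = −0.75 · ln(1 − (4/3)·0.257143) = −0.75 · ln(0.657143) = −0.75 · (-0.419854) = 0.3149.

0.3149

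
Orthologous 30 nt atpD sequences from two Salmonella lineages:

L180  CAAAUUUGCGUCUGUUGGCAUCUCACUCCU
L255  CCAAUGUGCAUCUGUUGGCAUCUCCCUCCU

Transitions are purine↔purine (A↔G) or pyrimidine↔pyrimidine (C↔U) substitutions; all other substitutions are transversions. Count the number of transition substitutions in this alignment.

1

The sequences differ at positions 2 (A/C, transversion), 6 (U/G, transversion), 10 (G/A, transition), 25 (A/C, transversion).
Of the 4 differences, 1 transition and 3 transversions, so the answer is 1.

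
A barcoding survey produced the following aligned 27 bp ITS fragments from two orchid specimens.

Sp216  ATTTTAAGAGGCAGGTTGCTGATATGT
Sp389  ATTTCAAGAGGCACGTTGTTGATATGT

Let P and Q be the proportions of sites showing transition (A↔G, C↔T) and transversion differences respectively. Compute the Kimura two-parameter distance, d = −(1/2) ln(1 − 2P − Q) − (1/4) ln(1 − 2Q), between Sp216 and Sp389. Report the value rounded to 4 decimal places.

The sequences differ at positions 5 (T/C, transition), 14 (G/C, transversion), 19 (C/T, transition).
Of the 3 differences, 2 transitions and 1 transversion over 27 sites: P = 2/27 = 0.074074, Q = 1/27 = 0.037037.
d = −0.5·ln(0.814815) − 0.25·ln(0.925926) = −0.5·(-0.204794) − 0.25·(-0.076961) = 0.1216.

0.1216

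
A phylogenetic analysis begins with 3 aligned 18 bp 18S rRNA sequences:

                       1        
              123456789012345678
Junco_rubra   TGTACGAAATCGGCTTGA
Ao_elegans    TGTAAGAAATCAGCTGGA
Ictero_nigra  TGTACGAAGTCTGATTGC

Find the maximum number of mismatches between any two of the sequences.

Pairwise Hamming distances:
  Junco_rubra vs Ao_elegans: 3
  Junco_rubra vs Ictero_nigra: 4
  Ao_elegans vs Ictero_nigra: 6
The largest is 6, between Ao_elegans and Ictero_nigra.

6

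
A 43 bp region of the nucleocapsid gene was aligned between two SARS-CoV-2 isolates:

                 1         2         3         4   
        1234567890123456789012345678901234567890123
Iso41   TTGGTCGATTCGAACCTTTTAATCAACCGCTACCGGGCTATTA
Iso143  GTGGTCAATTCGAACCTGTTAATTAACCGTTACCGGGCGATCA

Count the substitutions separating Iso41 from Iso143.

7

The sequences differ at positions 1 (T/G), 7 (G/A), 18 (T/G), 24 (C/T), 30 (C/T), 39 (T/G), 42 (T/C).
That gives 7 mismatches out of 43 aligned sites, so the Hamming distance is 7.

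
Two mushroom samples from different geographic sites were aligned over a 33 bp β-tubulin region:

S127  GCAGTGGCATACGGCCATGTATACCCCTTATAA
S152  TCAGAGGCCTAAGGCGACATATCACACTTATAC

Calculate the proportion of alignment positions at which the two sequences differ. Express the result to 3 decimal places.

Differing sites — 1:G/T; 5:T/A; 9:A/C; 12:C/A; 16:C/G; 18:T/C; 19:G/A; 23:A/C; 24:C/A; 26:C/A; 33:A/C.
There are 11 differences over 33 sites, so p = 11/33 = 0.333.

0.333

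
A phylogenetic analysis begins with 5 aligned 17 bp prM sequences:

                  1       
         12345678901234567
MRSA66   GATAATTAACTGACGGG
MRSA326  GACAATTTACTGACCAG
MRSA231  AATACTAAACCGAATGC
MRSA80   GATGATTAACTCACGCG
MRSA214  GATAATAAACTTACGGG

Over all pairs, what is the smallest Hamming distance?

Pairwise Hamming distances:
  MRSA66 vs MRSA326: 4
  MRSA66 vs MRSA231: 7
  MRSA66 vs MRSA80: 3
  MRSA66 vs MRSA214: 2
  MRSA326 vs MRSA231: 10
  MRSA326 vs MRSA80: 6
  MRSA326 vs MRSA214: 6
  MRSA231 vs MRSA80: 10
  MRSA231 vs MRSA214: 7
  MRSA80 vs MRSA214: 4
The smallest is 2, between MRSA66 and MRSA214.

2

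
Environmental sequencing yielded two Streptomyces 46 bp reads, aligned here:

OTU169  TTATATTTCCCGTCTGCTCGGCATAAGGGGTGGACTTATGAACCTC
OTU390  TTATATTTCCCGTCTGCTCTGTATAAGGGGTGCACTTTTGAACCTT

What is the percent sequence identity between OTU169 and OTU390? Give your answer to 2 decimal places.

89.13%

Mismatches occur at site 20 (G→T), site 22 (C→T), site 33 (G→C), site 38 (A→T), site 46 (C→T).
41 of the 46 sites match, so the percent identity is 41/46 × 100 = 89.13%.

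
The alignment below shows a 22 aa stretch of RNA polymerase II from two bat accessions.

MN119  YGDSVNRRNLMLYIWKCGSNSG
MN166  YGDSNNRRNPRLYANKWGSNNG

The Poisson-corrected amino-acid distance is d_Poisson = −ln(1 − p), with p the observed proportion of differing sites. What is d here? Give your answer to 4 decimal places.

0.3830

Differing sites — 5:V/N; 10:L/P; 11:M/R; 14:I/A; 15:W/N; 17:C/W; 21:S/N.
p = 7/22 = 0.318182.
d = −ln(1 − 0.318182) = −ln(0.681818) = 0.3830.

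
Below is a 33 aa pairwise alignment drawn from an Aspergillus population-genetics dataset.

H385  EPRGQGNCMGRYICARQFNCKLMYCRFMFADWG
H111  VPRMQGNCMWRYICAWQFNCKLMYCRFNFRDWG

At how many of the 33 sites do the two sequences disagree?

6

Mismatches occur at site 1 (E/V), site 4 (G/M), site 10 (G/W), site 16 (R/W), site 28 (M/N), site 30 (A/R).
That gives 6 mismatches out of 33 aligned sites, so the Hamming distance is 6.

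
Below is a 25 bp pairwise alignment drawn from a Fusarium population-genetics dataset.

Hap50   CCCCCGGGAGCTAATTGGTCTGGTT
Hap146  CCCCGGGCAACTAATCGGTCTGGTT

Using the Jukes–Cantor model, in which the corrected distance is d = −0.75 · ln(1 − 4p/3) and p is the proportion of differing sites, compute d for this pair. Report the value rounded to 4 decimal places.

0.1800

Mismatches occur at site 5 (C/G), site 8 (G/C), site 10 (G/A), site 16 (T/C).
p = 4/25 = 0.160000.
d = −0.75 · ln(1 − (4/3)·0.160000) = −0.75 · ln(0.786667) = −0.75 · (-0.239950) = 0.1800.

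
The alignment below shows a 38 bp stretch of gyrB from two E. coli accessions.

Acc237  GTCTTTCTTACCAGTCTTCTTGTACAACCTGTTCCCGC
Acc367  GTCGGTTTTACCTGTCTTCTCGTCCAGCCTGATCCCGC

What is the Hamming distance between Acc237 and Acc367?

8

The sequences differ at positions 4 (T/G), 5 (T/G), 7 (C/T), 13 (A/T), 21 (T/C), 24 (A/C), 27 (A/G), 32 (T/A).
That gives 8 mismatches out of 38 aligned sites, so the Hamming distance is 8.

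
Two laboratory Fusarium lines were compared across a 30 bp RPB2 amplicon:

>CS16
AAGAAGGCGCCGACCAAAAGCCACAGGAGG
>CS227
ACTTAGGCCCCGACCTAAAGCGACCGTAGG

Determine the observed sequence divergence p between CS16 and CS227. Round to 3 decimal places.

0.267

Differing sites — 2:A/C; 3:G/T; 4:A/T; 9:G/C; 16:A/T; 22:C/G; 25:A/C; 27:G/T.
There are 8 differences over 30 sites, so p = 8/30 = 0.267.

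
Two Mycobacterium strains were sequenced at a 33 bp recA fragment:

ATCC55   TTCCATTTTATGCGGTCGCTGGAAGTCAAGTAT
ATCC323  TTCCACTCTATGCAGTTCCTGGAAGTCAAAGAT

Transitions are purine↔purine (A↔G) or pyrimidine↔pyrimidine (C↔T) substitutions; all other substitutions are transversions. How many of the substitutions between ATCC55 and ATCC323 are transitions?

5

The sequences differ at positions 6 (T/C, transition), 8 (T/C, transition), 14 (G/A, transition), 17 (C/T, transition), 18 (G/C, transversion), 30 (G/A, transition), 31 (T/G, transversion).
Of the 7 differences, 5 transitions and 2 transversions, so the answer is 5.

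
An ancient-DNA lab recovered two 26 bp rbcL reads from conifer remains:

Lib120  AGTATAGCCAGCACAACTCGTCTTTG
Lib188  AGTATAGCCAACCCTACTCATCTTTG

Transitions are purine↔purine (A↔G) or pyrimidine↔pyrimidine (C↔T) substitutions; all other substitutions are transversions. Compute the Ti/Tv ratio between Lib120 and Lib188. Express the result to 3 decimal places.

Mismatches occur at site 11 (G↔A, transition), site 13 (A↔C, transversion), site 15 (A↔T, transversion), site 20 (G↔A, transition).
Of the 4 differences, 2 transitions and 2 transversions, so Ti/Tv = 2/2 = 1.000.

1.000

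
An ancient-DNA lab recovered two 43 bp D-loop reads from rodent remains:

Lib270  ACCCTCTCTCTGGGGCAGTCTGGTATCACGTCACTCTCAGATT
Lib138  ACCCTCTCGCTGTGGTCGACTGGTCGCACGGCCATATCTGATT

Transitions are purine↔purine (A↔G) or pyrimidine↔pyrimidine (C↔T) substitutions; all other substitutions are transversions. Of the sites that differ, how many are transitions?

1

Mismatches occur at site 9 (T↔G, transversion), site 13 (G↔T, transversion), site 16 (C↔T, transition), site 17 (A↔C, transversion), site 19 (T↔A, transversion), site 25 (A↔C, transversion), site 26 (T↔G, transversion), site 31 (T↔G, transversion), site 33 (A↔C, transversion), site 34 (C↔A, transversion), site 36 (C↔A, transversion), site 39 (A↔T, transversion).
Of the 12 differences, 1 transition and 11 transversions, so the answer is 1.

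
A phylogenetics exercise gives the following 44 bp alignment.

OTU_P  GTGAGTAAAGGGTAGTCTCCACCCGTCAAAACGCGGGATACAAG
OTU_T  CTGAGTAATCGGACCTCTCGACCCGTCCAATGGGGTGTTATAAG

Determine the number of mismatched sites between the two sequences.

14

The sequences differ at positions 1 (G/C), 9 (A/T), 10 (G/C), 13 (T/A), 14 (A/C), 15 (G/C), 20 (C/G), 28 (A/C), 31 (A/T), 32 (C/G), 34 (C/G), 36 (G/T), 38 (A/T), 41 (C/T).
That gives 14 mismatches out of 44 aligned sites, so the Hamming distance is 14.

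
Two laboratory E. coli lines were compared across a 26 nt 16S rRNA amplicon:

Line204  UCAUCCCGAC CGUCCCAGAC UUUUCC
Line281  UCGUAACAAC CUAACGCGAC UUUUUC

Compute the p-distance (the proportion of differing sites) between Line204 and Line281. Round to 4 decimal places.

The sequences differ at positions 3 (A/G), 5 (C/A), 6 (C/A), 8 (G/A), 12 (G/U), 13 (U/A), 14 (C/A), 16 (C/G), 17 (A/C), 25 (C/U).
There are 10 differences over 26 sites, so p = 10/26 = 0.3846.

0.3846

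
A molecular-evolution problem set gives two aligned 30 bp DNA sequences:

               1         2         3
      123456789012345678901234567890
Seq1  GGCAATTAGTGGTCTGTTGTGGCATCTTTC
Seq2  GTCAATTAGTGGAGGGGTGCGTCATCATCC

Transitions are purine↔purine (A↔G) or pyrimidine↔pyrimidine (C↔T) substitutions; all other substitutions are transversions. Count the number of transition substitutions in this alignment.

Differing sites — 2:G/T (Tv); 13:T/A (Tv); 14:C/G (Tv); 15:T/G (Tv); 17:T/G (Tv); 20:T/C (Ti); 22:G/T (Tv); 27:T/A (Tv); 29:T/C (Ti).
Of the 9 differences, 2 transitions and 7 transversions, so the answer is 2.

2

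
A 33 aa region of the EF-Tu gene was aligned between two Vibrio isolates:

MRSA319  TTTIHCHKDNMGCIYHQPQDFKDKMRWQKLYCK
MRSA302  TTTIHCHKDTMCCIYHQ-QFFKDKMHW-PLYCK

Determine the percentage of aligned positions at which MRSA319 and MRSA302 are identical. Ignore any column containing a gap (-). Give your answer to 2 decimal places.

Excluding the 2 gap columns leaves 31 comparable sites.
The sequences differ at positions 10 (N/T), 12 (G/C), 20 (D/F), 26 (R/H), 29 (K/P).
26 of the 31 comparable sites match, so the percent identity is 26/31 × 100 = 83.87%.

83.87%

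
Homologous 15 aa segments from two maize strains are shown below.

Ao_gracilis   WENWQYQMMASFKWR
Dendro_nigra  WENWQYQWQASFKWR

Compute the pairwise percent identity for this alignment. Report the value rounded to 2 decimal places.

86.67%

Mismatches occur at site 8 (M↔W), site 9 (M↔Q).
13 of the 15 sites match, so the percent identity is 13/15 × 100 = 86.67%.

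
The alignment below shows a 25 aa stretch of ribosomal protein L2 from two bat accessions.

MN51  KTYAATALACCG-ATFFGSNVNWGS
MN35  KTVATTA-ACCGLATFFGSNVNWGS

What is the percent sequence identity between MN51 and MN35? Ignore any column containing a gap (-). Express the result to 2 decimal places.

Excluding the 2 gap columns leaves 23 comparable sites.
The sequences differ at positions 3 (Y/V), 5 (A/T).
21 of the 23 comparable sites match, so the percent identity is 21/23 × 100 = 91.30%.

91.30%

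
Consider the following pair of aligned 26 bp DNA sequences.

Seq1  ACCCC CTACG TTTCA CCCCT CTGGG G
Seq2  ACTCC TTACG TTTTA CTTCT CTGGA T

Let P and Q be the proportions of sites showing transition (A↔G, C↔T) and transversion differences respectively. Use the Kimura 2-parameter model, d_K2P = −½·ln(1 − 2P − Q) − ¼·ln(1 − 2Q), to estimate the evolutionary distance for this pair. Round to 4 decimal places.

Mismatches occur at site 3 (C/T, transition), site 6 (C/T, transition), site 14 (C/T, transition), site 17 (C/T, transition), site 18 (C/T, transition), site 25 (G/A, transition), site 26 (G/T, transversion).
Of the 7 differences, 6 transitions and 1 transversion over 26 sites: P = 6/26 = 0.230769, Q = 1/26 = 0.038462.
d = −0.5·ln(0.500000) − 0.25·ln(0.923076) = −0.5·(-0.693147) − 0.25·(-0.080044) = 0.3666.

0.3666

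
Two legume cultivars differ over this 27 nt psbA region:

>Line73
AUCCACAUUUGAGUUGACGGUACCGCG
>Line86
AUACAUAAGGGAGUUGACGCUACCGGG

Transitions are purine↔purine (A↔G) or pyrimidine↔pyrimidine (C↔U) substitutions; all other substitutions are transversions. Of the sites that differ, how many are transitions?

1

Mismatches occur at site 3 (C→A, transversion), site 6 (C→U, transition), site 8 (U→A, transversion), site 9 (U→G, transversion), site 10 (U→G, transversion), site 20 (G→C, transversion), site 26 (C→G, transversion).
Of the 7 differences, 1 transition and 6 transversions, so the answer is 1.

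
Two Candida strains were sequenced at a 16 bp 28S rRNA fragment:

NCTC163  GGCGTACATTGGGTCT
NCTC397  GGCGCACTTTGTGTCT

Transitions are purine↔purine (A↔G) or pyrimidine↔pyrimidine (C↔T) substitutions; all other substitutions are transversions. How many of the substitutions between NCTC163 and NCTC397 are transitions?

Mismatches occur at site 5 (T/C, transition), site 8 (A/T, transversion), site 12 (G/T, transversion).
Of the 3 differences, 1 transition and 2 transversions, so the answer is 1.

1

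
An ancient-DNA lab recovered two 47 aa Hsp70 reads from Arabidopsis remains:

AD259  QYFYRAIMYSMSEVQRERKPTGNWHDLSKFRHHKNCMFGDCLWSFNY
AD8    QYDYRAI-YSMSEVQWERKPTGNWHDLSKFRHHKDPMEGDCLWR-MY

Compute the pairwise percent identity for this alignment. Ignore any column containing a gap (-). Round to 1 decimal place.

84.4%

Excluding the 2 gap columns leaves 45 comparable sites.
The sequences differ at positions 3 (F/D), 16 (R/W), 35 (N/D), 36 (C/P), 38 (F/E), 44 (S/R), 46 (N/M).
38 of the 45 comparable sites match, so the percent identity is 38/45 × 100 = 84.4%.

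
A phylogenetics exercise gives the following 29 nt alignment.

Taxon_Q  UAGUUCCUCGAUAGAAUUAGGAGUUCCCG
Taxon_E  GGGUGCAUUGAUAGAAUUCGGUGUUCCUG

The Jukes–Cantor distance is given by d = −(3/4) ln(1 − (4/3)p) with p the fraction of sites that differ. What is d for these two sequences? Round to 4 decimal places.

The sequences differ at positions 1 (U/G), 2 (A/G), 5 (U/G), 7 (C/A), 9 (C/U), 19 (A/C), 22 (A/U), 28 (C/U).
p = 8/29 = 0.275862.
d = −0.75 · ln(1 − (4/3)·0.275862) = −0.75 · ln(0.632184) = −0.75 · (-0.458575) = 0.3439.

0.3439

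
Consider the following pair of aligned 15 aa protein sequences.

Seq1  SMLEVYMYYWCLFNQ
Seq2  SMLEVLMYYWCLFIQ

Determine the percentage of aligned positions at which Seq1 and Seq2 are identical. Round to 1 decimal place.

Mismatches occur at site 6 (Y→L), site 14 (N→I).
13 of the 15 sites match, so the percent identity is 13/15 × 100 = 86.7%.

86.7%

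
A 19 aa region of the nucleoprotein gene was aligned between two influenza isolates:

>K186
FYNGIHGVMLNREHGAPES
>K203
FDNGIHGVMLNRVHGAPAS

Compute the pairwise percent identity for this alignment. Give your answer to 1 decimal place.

Differing sites — 2:Y/D; 13:E/V; 18:E/A.
16 of the 19 sites match, so the percent identity is 16/19 × 100 = 84.2%.

84.2%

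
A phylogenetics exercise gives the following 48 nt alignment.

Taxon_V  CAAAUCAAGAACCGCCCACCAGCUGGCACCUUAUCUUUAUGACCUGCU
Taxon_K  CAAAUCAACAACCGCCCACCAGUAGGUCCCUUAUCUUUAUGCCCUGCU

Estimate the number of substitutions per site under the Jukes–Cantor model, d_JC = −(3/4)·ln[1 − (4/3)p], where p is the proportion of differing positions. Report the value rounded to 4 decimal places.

0.1367

Mismatches occur at site 9 (G→C), site 23 (C→U), site 24 (U→A), site 27 (C→U), site 28 (A→C), site 42 (A→C).
p = 6/48 = 0.125000.
d = −0.75 · ln(1 − (4/3)·0.125000) = −0.75 · ln(0.833333) = −0.75 · (-0.182322) = 0.1367.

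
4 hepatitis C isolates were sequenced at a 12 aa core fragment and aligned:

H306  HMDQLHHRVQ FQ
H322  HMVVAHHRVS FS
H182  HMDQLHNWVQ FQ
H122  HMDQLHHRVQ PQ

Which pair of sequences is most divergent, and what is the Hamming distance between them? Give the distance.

7

Pairwise Hamming distances:
  H306 vs H322: 5
  H306 vs H182: 2
  H306 vs H122: 1
  H322 vs H182: 7
  H322 vs H122: 6
  H182 vs H122: 3
The largest is 7, between H322 and H182.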